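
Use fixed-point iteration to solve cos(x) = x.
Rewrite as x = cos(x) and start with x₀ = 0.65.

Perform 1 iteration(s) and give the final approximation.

Equation: cos(x) = x
Fixed-point form: x = cos(x)
x₀ = 0.65

x_1 = g(0.650000) = 0.796084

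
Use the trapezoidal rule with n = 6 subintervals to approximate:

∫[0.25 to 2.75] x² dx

f(x) = x²
a = 0.25, b = 2.75, n = 6
h = (b - a)/n = 0.416667

Trapezoidal rule: (h/2)[f(x₀) + 2f(x₁) + 2f(x₂) + ... + f(xₙ)]

x_0 = 0.2500, f(x_0) = 0.062500, coefficient = 1
x_1 = 0.6667, f(x_1) = 0.444444, coefficient = 2
x_2 = 1.0833, f(x_2) = 1.173611, coefficient = 2
x_3 = 1.5000, f(x_3) = 2.250000, coefficient = 2
x_4 = 1.9167, f(x_4) = 3.673611, coefficient = 2
x_5 = 2.3333, f(x_5) = 5.444444, coefficient = 2
x_6 = 2.7500, f(x_6) = 7.562500, coefficient = 1

I ≈ (0.416667/2) × 33.597222 = 6.999421
Exact value: 6.927083
Error: 0.072338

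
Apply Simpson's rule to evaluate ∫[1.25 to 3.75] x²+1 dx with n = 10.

f(x) = x²+1
a = 1.25, b = 3.75, n = 10
h = (b - a)/n = 0.250000

Simpson's rule: (h/3)[f(x₀) + 4f(x₁) + 2f(x₂) + ... + f(xₙ)]

x_0 = 1.2500, f(x_0) = 2.562500, coefficient = 1
x_1 = 1.5000, f(x_1) = 3.250000, coefficient = 4
x_2 = 1.7500, f(x_2) = 4.062500, coefficient = 2
x_3 = 2.0000, f(x_3) = 5.000000, coefficient = 4
x_4 = 2.2500, f(x_4) = 6.062500, coefficient = 2
x_5 = 2.5000, f(x_5) = 7.250000, coefficient = 4
x_6 = 2.7500, f(x_6) = 8.562500, coefficient = 2
x_7 = 3.0000, f(x_7) = 10.000000, coefficient = 4
x_8 = 3.2500, f(x_8) = 11.562500, coefficient = 2
x_9 = 3.5000, f(x_9) = 13.250000, coefficient = 4
x_10 = 3.7500, f(x_10) = 15.062500, coefficient = 1

I ≈ (0.250000/3) × 233.125000 = 19.427083
Exact value: 19.427083
Error: 0.000000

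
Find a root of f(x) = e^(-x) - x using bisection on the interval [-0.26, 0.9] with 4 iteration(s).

f(x) = e^(-x) - x
Initial interval: [-0.26, 0.9]

Iteration 1:
  c_1 = (-0.260000 + 0.900000)/2 = 0.320000
  f(c_1) = f(0.320000) = 0.406149
  f(a) × f(c) ≥ 0, new interval: [0.320000, 0.900000]
Iteration 2:
  c_2 = (0.320000 + 0.900000)/2 = 0.610000
  f(c_2) = f(0.610000) = -0.066649
  f(a) × f(c) < 0, new interval: [0.320000, 0.610000]
Iteration 3:
  c_3 = (0.320000 + 0.610000)/2 = 0.465000
  f(c_3) = f(0.465000) = 0.163135
  f(a) × f(c) ≥ 0, new interval: [0.465000, 0.610000]
Iteration 4:
  c_4 = (0.465000 + 0.610000)/2 = 0.537500
  f(c_4) = f(0.537500) = 0.046707
  f(a) × f(c) ≥ 0, new interval: [0.537500, 0.610000]

After 4 iteration(s), the approximation is c_4 = 0.537500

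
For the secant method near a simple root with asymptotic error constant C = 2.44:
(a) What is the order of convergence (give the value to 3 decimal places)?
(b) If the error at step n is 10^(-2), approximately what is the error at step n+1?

(a) Secant method has superlinear convergence with order φ = (1+√5)/2 ≈ 1.618.
    This means |e_{n+1}| ≈ C|e_n|^1.618.

(b) With |e_n| = 10^(-2) and C = 2.44:
    |e_{n+1}| ≈ 2.44 × (10^(-2))^1.618 = 2.44 × 10^(-3.24)

(a) ≈ 1.618 (golden ratio); (b) |e_{n+1}| ≈ 1.417e-03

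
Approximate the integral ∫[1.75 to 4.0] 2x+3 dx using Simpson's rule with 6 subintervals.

f(x) = 2x+3
a = 1.75, b = 4.0, n = 6
h = (b - a)/n = 0.375000

Simpson's rule: (h/3)[f(x₀) + 4f(x₁) + 2f(x₂) + ... + f(xₙ)]

x_0 = 1.7500, f(x_0) = 6.500000, coefficient = 1
x_1 = 2.1250, f(x_1) = 7.250000, coefficient = 4
x_2 = 2.5000, f(x_2) = 8.000000, coefficient = 2
x_3 = 2.8750, f(x_3) = 8.750000, coefficient = 4
x_4 = 3.2500, f(x_4) = 9.500000, coefficient = 2
x_5 = 3.6250, f(x_5) = 10.250000, coefficient = 4
x_6 = 4.0000, f(x_6) = 11.000000, coefficient = 1

I ≈ (0.375000/3) × 157.500000 = 19.687500
Exact value: 19.687500
Error: 0.000000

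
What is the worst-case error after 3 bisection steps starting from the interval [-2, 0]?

Bisection error bound: |error| ≤ (b-a)/2^n
|error| ≤ (0 - (-2))/2^3 = 2/2^3
|error| ≤ 0.2500000000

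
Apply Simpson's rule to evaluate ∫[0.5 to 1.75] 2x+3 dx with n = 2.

f(x) = 2x+3
a = 0.5, b = 1.75, n = 2
h = (b - a)/n = 0.625000

Simpson's rule: (h/3)[f(x₀) + 4f(x₁) + 2f(x₂) + ... + f(xₙ)]

x_0 = 0.5000, f(x_0) = 4.000000, coefficient = 1
x_1 = 1.1250, f(x_1) = 5.250000, coefficient = 4
x_2 = 1.7500, f(x_2) = 6.500000, coefficient = 1

I ≈ (0.625000/3) × 31.500000 = 6.562500
Exact value: 6.562500
Error: 0.000000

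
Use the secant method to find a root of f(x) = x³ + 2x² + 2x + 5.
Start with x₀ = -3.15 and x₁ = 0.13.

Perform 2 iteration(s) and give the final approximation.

f(x) = x³ + 2x² + 2x + 5
x₀ = -3.15, x₁ = 0.13

Secant formula: x_{n+1} = x_n - f(x_n)(x_n - x_{n-1})/(f(x_n) - f(x_{n-1}))

Iteration 1:
  f(-3.150000) = -12.710875
  f(0.130000) = 5.295997
  x_2 = 0.130000 - 5.295997×(0.130000 - (-3.150000))/(5.295997 - (-12.710875))
       = -0.834680
Iteration 2:
  f(0.130000) = 5.295997
  f(-0.834680) = 4.142508
  x_3 = -0.834680 - 4.142508×(-0.834680 - 0.130000)/(4.142508 - 5.295997)
       = -4.299120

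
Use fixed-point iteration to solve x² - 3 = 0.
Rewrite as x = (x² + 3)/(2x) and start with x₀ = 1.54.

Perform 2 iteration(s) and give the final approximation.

Equation: x² - 3 = 0
Fixed-point form: x = (x² + 3)/(2x)
x₀ = 1.54

x_1 = g(1.540000) = 1.744026
x_2 = g(1.744026) = 1.732092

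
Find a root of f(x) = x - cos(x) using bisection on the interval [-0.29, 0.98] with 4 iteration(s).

f(x) = x - cos(x)
Initial interval: [-0.29, 0.98]

Iteration 1:
  c_1 = (-0.290000 + 0.980000)/2 = 0.345000
  f(c_1) = f(0.345000) = -0.596075
  f(a) × f(c) ≥ 0, new interval: [0.345000, 0.980000]
Iteration 2:
  c_2 = (0.345000 + 0.980000)/2 = 0.662500
  f(c_2) = f(0.662500) = -0.125957
  f(a) × f(c) ≥ 0, new interval: [0.662500, 0.980000]
Iteration 3:
  c_3 = (0.662500 + 0.980000)/2 = 0.821250
  f(c_3) = f(0.821250) = 0.139943
  f(a) × f(c) < 0, new interval: [0.662500, 0.821250]
Iteration 4:
  c_4 = (0.662500 + 0.821250)/2 = 0.741875
  f(c_4) = f(0.741875) = 0.004672
  f(a) × f(c) < 0, new interval: [0.662500, 0.741875]

After 4 iteration(s), the approximation is c_4 = 0.741875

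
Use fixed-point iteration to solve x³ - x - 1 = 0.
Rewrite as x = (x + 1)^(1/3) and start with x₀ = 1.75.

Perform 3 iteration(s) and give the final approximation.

Equation: x³ - x - 1 = 0
Fixed-point form: x = (x + 1)^(1/3)
x₀ = 1.75

x_1 = g(1.750000) = 1.401020
x_2 = g(1.401020) = 1.339055
x_3 = g(1.339055) = 1.327436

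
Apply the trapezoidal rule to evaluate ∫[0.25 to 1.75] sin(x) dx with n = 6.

f(x) = sin(x)
a = 0.25, b = 1.75, n = 6
h = (b - a)/n = 0.250000

Trapezoidal rule: (h/2)[f(x₀) + 2f(x₁) + 2f(x₂) + ... + f(xₙ)]

x_0 = 0.2500, f(x_0) = 0.247404, coefficient = 1
x_1 = 0.5000, f(x_1) = 0.479426, coefficient = 2
x_2 = 0.7500, f(x_2) = 0.681639, coefficient = 2
x_3 = 1.0000, f(x_3) = 0.841471, coefficient = 2
x_4 = 1.2500, f(x_4) = 0.948985, coefficient = 2
x_5 = 1.5000, f(x_5) = 0.997495, coefficient = 2
x_6 = 1.7500, f(x_6) = 0.983986, coefficient = 1

I ≈ (0.250000/2) × 9.129420 = 1.141177
Exact value: 1.147158
Error: 0.005981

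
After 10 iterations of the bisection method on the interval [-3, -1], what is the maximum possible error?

Bisection error bound: |error| ≤ (b-a)/2^n
|error| ≤ (-1 - (-3))/2^10 = 2/2^10
|error| ≤ 0.0019531250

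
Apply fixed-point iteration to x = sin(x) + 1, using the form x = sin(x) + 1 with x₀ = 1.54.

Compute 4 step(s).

Equation: x = sin(x) + 1
Fixed-point form: x = sin(x) + 1
x₀ = 1.54

x_1 = g(1.540000) = 1.999526
x_2 = g(1.999526) = 1.909495
x_3 = g(1.909495) = 1.943188
x_4 = g(1.943188) = 1.931460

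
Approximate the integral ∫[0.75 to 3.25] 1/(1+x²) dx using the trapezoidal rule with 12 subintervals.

f(x) = 1/(1+x²)
a = 0.75, b = 3.25, n = 12
h = (b - a)/n = 0.208333

Trapezoidal rule: (h/2)[f(x₀) + 2f(x₁) + 2f(x₂) + ... + f(xₙ)]

x_0 = 0.7500, f(x_0) = 0.640000, coefficient = 1
x_1 = 0.9583, f(x_1) = 0.521267, coefficient = 2
x_2 = 1.1667, f(x_2) = 0.423529, coefficient = 2
x_3 = 1.3750, f(x_3) = 0.345946, coefficient = 2
x_4 = 1.5833, f(x_4) = 0.285149, coefficient = 2
x_5 = 1.7917, f(x_5) = 0.237526, coefficient = 2
x_6 = 2.0000, f(x_6) = 0.200000, coefficient = 2
x_7 = 2.2083, f(x_7) = 0.170162, coefficient = 2
x_8 = 2.4167, f(x_8) = 0.146193, coefficient = 2
x_9 = 2.6250, f(x_9) = 0.126733, coefficient = 2
x_10 = 2.8333, f(x_10) = 0.110769, coefficient = 2
x_11 = 3.0417, f(x_11) = 0.097544, coefficient = 2
x_12 = 3.2500, f(x_12) = 0.086486, coefficient = 1

I ≈ (0.208333/2) × 6.056123 = 0.630846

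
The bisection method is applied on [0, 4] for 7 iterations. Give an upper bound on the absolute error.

Bisection error bound: |error| ≤ (b-a)/2^n
|error| ≤ (4 - 0)/2^7 = 4/2^7
|error| ≤ 0.0312500000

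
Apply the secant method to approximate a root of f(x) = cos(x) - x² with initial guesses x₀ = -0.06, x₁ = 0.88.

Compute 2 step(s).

f(x) = cos(x) - x²
x₀ = -0.06, x₁ = 0.88

Secant formula: x_{n+1} = x_n - f(x_n)(x_n - x_{n-1})/(f(x_n) - f(x_{n-1}))

Iteration 1:
  f(-0.060000) = 0.994601
  f(0.880000) = -0.137249
  x_2 = 0.880000 - (-0.137249)×(0.880000 - (-0.060000))/(-0.137249 - 0.994601)
       = 0.766015
Iteration 2:
  f(0.880000) = -0.137249
  f(0.766015) = 0.133900
  x_3 = 0.766015 - 0.133900×(0.766015 - 0.880000)/(0.133900 - (-0.137249))
       = 0.822304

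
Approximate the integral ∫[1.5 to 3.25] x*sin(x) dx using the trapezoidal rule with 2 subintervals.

f(x) = x*sin(x)
a = 1.5, b = 3.25, n = 2
h = (b - a)/n = 0.875000

Trapezoidal rule: (h/2)[f(x₀) + 2f(x₁) + 2f(x₂) + ... + f(xₙ)]

x_0 = 1.5000, f(x_0) = 1.496242, coefficient = 1
x_1 = 2.3750, f(x_1) = 1.647502, coefficient = 2
x_2 = 3.2500, f(x_2) = -0.351634, coefficient = 1

I ≈ (0.875000/2) × 4.439612 = 1.942330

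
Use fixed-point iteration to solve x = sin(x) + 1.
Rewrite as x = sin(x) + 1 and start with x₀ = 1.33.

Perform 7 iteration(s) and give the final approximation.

Equation: x = sin(x) + 1
Fixed-point form: x = sin(x) + 1
x₀ = 1.33

x_1 = g(1.330000) = 1.971148
x_2 = g(1.971148) = 1.920924
x_3 = g(1.920924) = 1.939329
x_4 = g(1.939329) = 1.932857
x_5 = g(1.932857) = 1.935169
x_6 = g(1.935169) = 1.934348
x_7 = g(1.934348) = 1.934640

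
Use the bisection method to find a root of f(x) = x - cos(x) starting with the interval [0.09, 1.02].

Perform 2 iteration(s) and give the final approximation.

f(x) = x - cos(x)
Initial interval: [0.09, 1.02]

Iteration 1:
  c_1 = (0.090000 + 1.020000)/2 = 0.555000
  f(c_1) = f(0.555000) = -0.294900
  f(a) × f(c) ≥ 0, new interval: [0.555000, 1.020000]
Iteration 2:
  c_2 = (0.555000 + 1.020000)/2 = 0.787500
  f(c_2) = f(0.787500) = 0.081881
  f(a) × f(c) < 0, new interval: [0.555000, 0.787500]

After 2 iteration(s), the approximation is c_2 = 0.787500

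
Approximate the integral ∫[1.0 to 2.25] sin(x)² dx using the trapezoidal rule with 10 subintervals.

f(x) = sin(x)²
a = 1.0, b = 2.25, n = 10
h = (b - a)/n = 0.125000

Trapezoidal rule: (h/2)[f(x₀) + 2f(x₁) + 2f(x₂) + ... + f(xₙ)]

x_0 = 1.0000, f(x_0) = 0.708073, coefficient = 1
x_1 = 1.1250, f(x_1) = 0.814087, coefficient = 2
x_2 = 1.2500, f(x_2) = 0.900572, coefficient = 2
x_3 = 1.3750, f(x_3) = 0.962151, coefficient = 2
x_4 = 1.5000, f(x_4) = 0.994996, coefficient = 2
x_5 = 1.6250, f(x_5) = 0.997065, coefficient = 2
x_6 = 1.7500, f(x_6) = 0.968228, coefficient = 2
x_7 = 1.8750, f(x_7) = 0.910280, coefficient = 2
x_8 = 2.0000, f(x_8) = 0.826822, coefficient = 2
x_9 = 2.1250, f(x_9) = 0.723044, coefficient = 2
x_10 = 2.2500, f(x_10) = 0.605398, coefficient = 1

I ≈ (0.125000/2) × 17.507960 = 1.094248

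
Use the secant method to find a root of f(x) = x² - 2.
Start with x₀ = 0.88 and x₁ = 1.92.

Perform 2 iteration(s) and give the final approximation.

f(x) = x² - 2
x₀ = 0.88, x₁ = 1.92

Secant formula: x_{n+1} = x_n - f(x_n)(x_n - x_{n-1})/(f(x_n) - f(x_{n-1}))

Iteration 1:
  f(0.880000) = -1.225600
  f(1.920000) = 1.686400
  x_2 = 1.920000 - 1.686400×(1.920000 - 0.880000)/(1.686400 - (-1.225600))
       = 1.317714
Iteration 2:
  f(1.920000) = 1.686400
  f(1.317714) = -0.263629
  x_3 = 1.317714 - (-0.263629)×(1.317714 - 1.920000)/(-0.263629 - 1.686400)
       = 1.399139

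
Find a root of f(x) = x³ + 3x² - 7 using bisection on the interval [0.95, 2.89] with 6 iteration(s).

f(x) = x³ + 3x² - 7
Initial interval: [0.95, 2.89]

Iteration 1:
  c_1 = (0.950000 + 2.890000)/2 = 1.920000
  f(c_1) = f(1.920000) = 11.137088
  f(a) × f(c) < 0, new interval: [0.950000, 1.920000]
Iteration 2:
  c_2 = (0.950000 + 1.920000)/2 = 1.435000
  f(c_2) = f(1.435000) = 2.132663
  f(a) × f(c) < 0, new interval: [0.950000, 1.435000]
Iteration 3:
  c_3 = (0.950000 + 1.435000)/2 = 1.192500
  f(c_3) = f(1.192500) = -1.038029
  f(a) × f(c) ≥ 0, new interval: [1.192500, 1.435000]
Iteration 4:
  c_4 = (1.192500 + 1.435000)/2 = 1.313750
  f(c_4) = f(1.313750) = 0.445270
  f(a) × f(c) < 0, new interval: [1.192500, 1.313750]
Iteration 5:
  c_5 = (1.192500 + 1.313750)/2 = 1.253125
  f(c_5) = f(1.253125) = -0.321223
  f(a) × f(c) ≥ 0, new interval: [1.253125, 1.313750]
Iteration 6:
  c_6 = (1.253125 + 1.313750)/2 = 1.283437
  f(c_6) = f(1.283437) = 0.055729
  f(a) × f(c) < 0, new interval: [1.253125, 1.283437]

After 6 iteration(s), the approximation is c_6 = 1.283437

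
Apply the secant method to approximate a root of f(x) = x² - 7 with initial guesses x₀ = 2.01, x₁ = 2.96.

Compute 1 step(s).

f(x) = x² - 7
x₀ = 2.01, x₁ = 2.96

Secant formula: x_{n+1} = x_n - f(x_n)(x_n - x_{n-1})/(f(x_n) - f(x_{n-1}))

Iteration 1:
  f(2.010000) = -2.959900
  f(2.960000) = 1.761600
  x_2 = 2.960000 - 1.761600×(2.960000 - 2.010000)/(1.761600 - (-2.959900))
       = 2.605553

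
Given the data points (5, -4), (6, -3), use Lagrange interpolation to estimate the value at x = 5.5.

Lagrange interpolation formula:
P(x) = Σ yᵢ × Lᵢ(x)
where Lᵢ(x) = Π_{j≠i} (x - xⱼ)/(xᵢ - xⱼ)

L_0(5.5) = (5.5 - 6)/(5 - 6) = 0.500000
L_1(5.5) = (5.5 - 5)/(6 - 5) = 0.500000

P(5.5) = (-4)×L_0(5.5) + (-3)×L_1(5.5)
P(5.5) = -3.500000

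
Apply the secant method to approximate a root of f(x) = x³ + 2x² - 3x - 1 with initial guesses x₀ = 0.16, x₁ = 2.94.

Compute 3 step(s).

f(x) = x³ + 2x² - 3x - 1
x₀ = 0.16, x₁ = 2.94

Secant formula: x_{n+1} = x_n - f(x_n)(x_n - x_{n-1})/(f(x_n) - f(x_{n-1}))

Iteration 1:
  f(0.160000) = -1.424704
  f(2.940000) = 32.879384
  x_2 = 2.940000 - 32.879384×(2.940000 - 0.160000)/(32.879384 - (-1.424704))
       = 0.275458
Iteration 2:
  f(2.940000) = 32.879384
  f(0.275458) = -1.653719
  x_3 = 0.275458 - (-1.653719)×(0.275458 - 2.940000)/(-1.653719 - 32.879384)
       = 0.403057
Iteration 3:
  f(0.275458) = -1.653719
  f(0.403057) = -1.818783
  x_4 = 0.403057 - (-1.818783)×(0.403057 - 0.275458)/(-1.818783 - (-1.653719))
       = -1.002915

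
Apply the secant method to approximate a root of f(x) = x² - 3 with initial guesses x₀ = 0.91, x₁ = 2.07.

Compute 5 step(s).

f(x) = x² - 3
x₀ = 0.91, x₁ = 2.07

Secant formula: x_{n+1} = x_n - f(x_n)(x_n - x_{n-1})/(f(x_n) - f(x_{n-1}))

Iteration 1:
  f(0.910000) = -2.171900
  f(2.070000) = 1.284900
  x_2 = 2.070000 - 1.284900×(2.070000 - 0.910000)/(1.284900 - (-2.171900))
       = 1.638826
Iteration 2:
  f(2.070000) = 1.284900
  f(1.638826) = -0.314251
  x_3 = 1.638826 - (-0.314251)×(1.638826 - 2.070000)/(-0.314251 - 1.284900)
       = 1.723556
Iteration 3:
  f(1.638826) = -0.314251
  f(1.723556) = -0.029354
  x_4 = 1.723556 - (-0.029354)×(1.723556 - 1.638826)/(-0.029354 - (-0.314251))
       = 1.732286
Iteration 4:
  f(1.723556) = -0.029354
  f(1.732286) = 0.000816
  x_5 = 1.732286 - 0.000816×(1.732286 - 1.723556)/(0.000816 - (-0.029354))
       = 1.732050
Iteration 5:
  f(1.732286) = 0.000816
  f(1.732050) = -0.000002
  x_6 = 1.732050 - (-0.000002)×(1.732050 - 1.732286)/(-0.000002 - 0.000816)
       = 1.732051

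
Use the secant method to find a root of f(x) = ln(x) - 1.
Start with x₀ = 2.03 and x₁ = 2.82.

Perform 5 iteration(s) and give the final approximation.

f(x) = ln(x) - 1
x₀ = 2.03, x₁ = 2.82

Secant formula: x_{n+1} = x_n - f(x_n)(x_n - x_{n-1})/(f(x_n) - f(x_{n-1}))

Iteration 1:
  f(2.030000) = -0.291964
  f(2.820000) = 0.036737
  x_2 = 2.820000 - 0.036737×(2.820000 - 2.030000)/(0.036737 - (-0.291964))
       = 2.731707
Iteration 2:
  f(2.820000) = 0.036737
  f(2.731707) = 0.004927
  x_3 = 2.731707 - 0.004927×(2.731707 - 2.820000)/(0.004927 - 0.036737)
       = 2.718032
Iteration 3:
  f(2.731707) = 0.004927
  f(2.718032) = -0.000092
  x_4 = 2.718032 - (-0.000092)×(2.718032 - 2.731707)/(-0.000092 - 0.004927)
       = 2.718282
Iteration 4:
  f(2.718032) = -0.000092
  f(2.718282) = 0.000000
  x_5 = 2.718282 - 0.000000×(2.718282 - 2.718032)/(0.000000 - (-0.000092))
       = 2.718282
Iteration 5:
  f(2.718282) = 0.000000
  f(2.718282) = 0.000000
  x_6 = 2.718282 - 0.000000×(2.718282 - 2.718282)/(0.000000 - 0.000000)
       = 2.718282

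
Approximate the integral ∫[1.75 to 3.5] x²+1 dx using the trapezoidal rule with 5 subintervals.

f(x) = x²+1
a = 1.75, b = 3.5, n = 5
h = (b - a)/n = 0.350000

Trapezoidal rule: (h/2)[f(x₀) + 2f(x₁) + 2f(x₂) + ... + f(xₙ)]

x_0 = 1.7500, f(x_0) = 4.062500, coefficient = 1
x_1 = 2.1000, f(x_1) = 5.410000, coefficient = 2
x_2 = 2.4500, f(x_2) = 7.002500, coefficient = 2
x_3 = 2.8000, f(x_3) = 8.840000, coefficient = 2
x_4 = 3.1500, f(x_4) = 10.922500, coefficient = 2
x_5 = 3.5000, f(x_5) = 13.250000, coefficient = 1

I ≈ (0.350000/2) × 81.662500 = 14.290937
Exact value: 14.255208
Error: 0.035729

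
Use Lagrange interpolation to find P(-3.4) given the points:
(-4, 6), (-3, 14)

Lagrange interpolation formula:
P(x) = Σ yᵢ × Lᵢ(x)
where Lᵢ(x) = Π_{j≠i} (x - xⱼ)/(xᵢ - xⱼ)

L_0(-3.4) = (-3.4 - (-3))/(-4 - (-3)) = 0.400000
L_1(-3.4) = (-3.4 - (-4))/(-3 - (-4)) = 0.600000

P(-3.4) = 6×L_0(-3.4) + 14×L_1(-3.4)
P(-3.4) = 10.800000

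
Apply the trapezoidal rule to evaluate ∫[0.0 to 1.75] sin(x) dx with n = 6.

f(x) = sin(x)
a = 0.0, b = 1.75, n = 6
h = (b - a)/n = 0.291667

Trapezoidal rule: (h/2)[f(x₀) + 2f(x₁) + 2f(x₂) + ... + f(xₙ)]

x_0 = 0.0000, f(x_0) = 0.000000, coefficient = 1
x_1 = 0.2917, f(x_1) = 0.287549, coefficient = 2
x_2 = 0.5833, f(x_2) = 0.550809, coefficient = 2
x_3 = 0.8750, f(x_3) = 0.767544, coefficient = 2
x_4 = 1.1667, f(x_4) = 0.919445, coefficient = 2
x_5 = 1.4583, f(x_5) = 0.993683, coefficient = 2
x_6 = 1.7500, f(x_6) = 0.983986, coefficient = 1

I ≈ (0.291667/2) × 8.022044 = 1.169881
Exact value: 1.178246
Error: 0.008365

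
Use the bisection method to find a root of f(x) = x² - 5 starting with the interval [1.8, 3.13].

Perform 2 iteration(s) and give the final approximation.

f(x) = x² - 5
Initial interval: [1.8, 3.13]

Iteration 1:
  c_1 = (1.800000 + 3.130000)/2 = 2.465000
  f(c_1) = f(2.465000) = 1.076225
  f(a) × f(c) < 0, new interval: [1.800000, 2.465000]
Iteration 2:
  c_2 = (1.800000 + 2.465000)/2 = 2.132500
  f(c_2) = f(2.132500) = -0.452444
  f(a) × f(c) ≥ 0, new interval: [2.132500, 2.465000]

After 2 iteration(s), the approximation is c_2 = 2.132500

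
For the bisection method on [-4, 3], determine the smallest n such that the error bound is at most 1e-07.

We need (b-a)/2^n ≤ 1e-07
(3 - (-4))/2^n ≤ 1e-07
7/2^n ≤ 1e-07
2^n ≥ 70000000
n ≥ log₂(70000000) = 26.06
n ≥ 27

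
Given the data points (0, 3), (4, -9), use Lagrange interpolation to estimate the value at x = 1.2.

Lagrange interpolation formula:
P(x) = Σ yᵢ × Lᵢ(x)
where Lᵢ(x) = Π_{j≠i} (x - xⱼ)/(xᵢ - xⱼ)

L_0(1.2) = (1.2 - 4)/(0 - 4) = 0.700000
L_1(1.2) = (1.2 - 0)/(4 - 0) = 0.300000

P(1.2) = 3×L_0(1.2) + (-9)×L_1(1.2)
P(1.2) = -0.600000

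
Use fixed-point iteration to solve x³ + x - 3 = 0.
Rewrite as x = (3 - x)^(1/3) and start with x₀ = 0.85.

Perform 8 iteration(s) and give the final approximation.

Equation: x³ + x - 3 = 0
Fixed-point form: x = (3 - x)^(1/3)
x₀ = 0.85

x_1 = g(0.850000) = 1.290663
x_2 = g(1.290663) = 1.195664
x_3 = g(1.195664) = 1.217416
x_4 = g(1.217416) = 1.212504
x_5 = g(1.212504) = 1.213617
x_6 = g(1.213617) = 1.213365
x_7 = g(1.213365) = 1.213422
x_8 = g(1.213422) = 1.213409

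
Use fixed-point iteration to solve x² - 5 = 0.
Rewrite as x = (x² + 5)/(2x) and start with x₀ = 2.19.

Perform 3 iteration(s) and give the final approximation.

Equation: x² - 5 = 0
Fixed-point form: x = (x² + 5)/(2x)
x₀ = 2.19

x_1 = g(2.190000) = 2.236553
x_2 = g(2.236553) = 2.236068
x_3 = g(2.236068) = 2.236068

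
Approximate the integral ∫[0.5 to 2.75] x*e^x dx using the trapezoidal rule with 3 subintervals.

f(x) = x*e^x
a = 0.5, b = 2.75, n = 3
h = (b - a)/n = 0.750000

Trapezoidal rule: (h/2)[f(x₀) + 2f(x₁) + 2f(x₂) + ... + f(xₙ)]

x_0 = 0.5000, f(x_0) = 0.824361, coefficient = 1
x_1 = 1.2500, f(x_1) = 4.362929, coefficient = 2
x_2 = 2.0000, f(x_2) = 14.778112, coefficient = 2
x_3 = 2.7500, f(x_3) = 43.017238, coefficient = 1

I ≈ (0.750000/2) × 82.123680 = 30.796380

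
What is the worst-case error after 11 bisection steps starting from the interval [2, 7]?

Bisection error bound: |error| ≤ (b-a)/2^n
|error| ≤ (7 - 2)/2^11 = 5/2^11
|error| ≤ 0.0024414062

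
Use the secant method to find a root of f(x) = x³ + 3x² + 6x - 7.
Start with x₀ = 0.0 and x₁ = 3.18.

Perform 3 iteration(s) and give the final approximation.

f(x) = x³ + 3x² + 6x - 7
x₀ = 0.0, x₁ = 3.18

Secant formula: x_{n+1} = x_n - f(x_n)(x_n - x_{n-1})/(f(x_n) - f(x_{n-1}))

Iteration 1:
  f(0.000000) = -7.000000
  f(3.180000) = 74.574632
  x_2 = 3.180000 - 74.574632×(3.180000 - 0.000000)/(74.574632 - (-7.000000))
       = 0.272879
Iteration 2:
  f(3.180000) = 74.574632
  f(0.272879) = -5.119018
  x_3 = 0.272879 - (-5.119018)×(0.272879 - 3.180000)/(-5.119018 - 74.574632)
       = 0.459614
Iteration 3:
  f(0.272879) = -5.119018
  f(0.459614) = -3.511489
  x_4 = 0.459614 - (-3.511489)×(0.459614 - 0.272879)/(-3.511489 - (-5.119018))
       = 0.867519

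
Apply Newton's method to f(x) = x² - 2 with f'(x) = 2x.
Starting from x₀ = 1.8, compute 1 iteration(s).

f(x) = x² - 2
f'(x) = 2x
x₀ = 1.8

Newton-Raphson formula: x_{n+1} = x_n - f(x_n)/f'(x_n)

Iteration 1:
  f(1.800000) = 1.240000
  f'(1.800000) = 3.600000
  x_1 = 1.800000 - 1.240000/3.600000 = 1.455556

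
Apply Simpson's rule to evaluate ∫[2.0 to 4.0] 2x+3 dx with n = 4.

f(x) = 2x+3
a = 2.0, b = 4.0, n = 4
h = (b - a)/n = 0.500000

Simpson's rule: (h/3)[f(x₀) + 4f(x₁) + 2f(x₂) + ... + f(xₙ)]

x_0 = 2.0000, f(x_0) = 7.000000, coefficient = 1
x_1 = 2.5000, f(x_1) = 8.000000, coefficient = 4
x_2 = 3.0000, f(x_2) = 9.000000, coefficient = 2
x_3 = 3.5000, f(x_3) = 10.000000, coefficient = 4
x_4 = 4.0000, f(x_4) = 11.000000, coefficient = 1

I ≈ (0.500000/3) × 108.000000 = 18.000000
Exact value: 18.000000
Error: 0.000000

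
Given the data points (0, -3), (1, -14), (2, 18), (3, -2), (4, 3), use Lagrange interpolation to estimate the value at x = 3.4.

Lagrange interpolation formula:
P(x) = Σ yᵢ × Lᵢ(x)
where Lᵢ(x) = Π_{j≠i} (x - xⱼ)/(xᵢ - xⱼ)

L_0(3.4) = (3.4 - 1)/(0 - 1) × (3.4 - 2)/(0 - 2) × (3.4 - 3)/(0 - 3) × (3.4 - 4)/(0 - 4) = -0.033600
L_1(3.4) = (3.4 - 0)/(1 - 0) × (3.4 - 2)/(1 - 2) × (3.4 - 3)/(1 - 3) × (3.4 - 4)/(1 - 4) = 0.190400
L_2(3.4) = (3.4 - 0)/(2 - 0) × (3.4 - 1)/(2 - 1) × (3.4 - 3)/(2 - 3) × (3.4 - 4)/(2 - 4) = -0.489600
L_3(3.4) = (3.4 - 0)/(3 - 0) × (3.4 - 1)/(3 - 1) × (3.4 - 2)/(3 - 2) × (3.4 - 4)/(3 - 4) = 1.142400
L_4(3.4) = (3.4 - 0)/(4 - 0) × (3.4 - 1)/(4 - 1) × (3.4 - 2)/(4 - 2) × (3.4 - 3)/(4 - 3) = 0.190400

P(3.4) = (-3)×L_0(3.4) + (-14)×L_1(3.4) + 18×L_2(3.4) + (-2)×L_3(3.4) + 3×L_4(3.4)
P(3.4) = -13.091200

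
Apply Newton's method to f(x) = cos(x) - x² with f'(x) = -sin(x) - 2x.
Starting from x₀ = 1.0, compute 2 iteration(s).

f(x) = cos(x) - x²
f'(x) = -sin(x) - 2x
x₀ = 1.0

Newton-Raphson formula: x_{n+1} = x_n - f(x_n)/f'(x_n)

Iteration 1:
  f(1.000000) = -0.459698
  f'(1.000000) = -2.841471
  x_1 = 1.000000 - (-0.459698)/(-2.841471) = 0.838218
Iteration 2:
  f(0.838218) = -0.033822
  f'(0.838218) = -2.419890
  x_2 = 0.838218 - (-0.033822)/(-2.419890) = 0.824242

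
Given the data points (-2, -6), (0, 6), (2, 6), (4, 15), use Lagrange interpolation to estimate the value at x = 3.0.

Lagrange interpolation formula:
P(x) = Σ yᵢ × Lᵢ(x)
where Lᵢ(x) = Π_{j≠i} (x - xⱼ)/(xᵢ - xⱼ)

L_0(3.0) = (3.0 - 0)/(-2 - 0) × (3.0 - 2)/(-2 - 2) × (3.0 - 4)/(-2 - 4) = 0.062500
L_1(3.0) = (3.0 - (-2))/(0 - (-2)) × (3.0 - 2)/(0 - 2) × (3.0 - 4)/(0 - 4) = -0.312500
L_2(3.0) = (3.0 - (-2))/(2 - (-2)) × (3.0 - 0)/(2 - 0) × (3.0 - 4)/(2 - 4) = 0.937500
L_3(3.0) = (3.0 - (-2))/(4 - (-2)) × (3.0 - 0)/(4 - 0) × (3.0 - 2)/(4 - 2) = 0.312500

P(3.0) = (-6)×L_0(3.0) + 6×L_1(3.0) + 6×L_2(3.0) + 15×L_3(3.0)
P(3.0) = 8.062500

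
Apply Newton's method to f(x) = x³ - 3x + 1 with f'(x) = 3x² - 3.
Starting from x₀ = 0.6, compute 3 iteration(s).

f(x) = x³ - 3x + 1
f'(x) = 3x² - 3
x₀ = 0.6

Newton-Raphson formula: x_{n+1} = x_n - f(x_n)/f'(x_n)

Iteration 1:
  f(0.600000) = -0.584000
  f'(0.600000) = -1.920000
  x_1 = 0.600000 - (-0.584000)/(-1.920000) = 0.295833
Iteration 2:
  f(0.295833) = 0.138391
  f'(0.295833) = -2.737448
  x_2 = 0.295833 - 0.138391/(-2.737448) = 0.346388
Iteration 3:
  f(0.346388) = 0.002397
  f'(0.346388) = -2.640046
  x_3 = 0.346388 - 0.002397/(-2.640046) = 0.347296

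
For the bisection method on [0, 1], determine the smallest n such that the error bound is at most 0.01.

We need (b-a)/2^n ≤ 0.01
(1 - 0)/2^n ≤ 0.01
1/2^n ≤ 0.01
2^n ≥ 100
n ≥ log₂(100) = 6.64
n ≥ 7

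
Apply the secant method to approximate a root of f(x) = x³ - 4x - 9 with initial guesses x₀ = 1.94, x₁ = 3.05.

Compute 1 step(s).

f(x) = x³ - 4x - 9
x₀ = 1.94, x₁ = 3.05

Secant formula: x_{n+1} = x_n - f(x_n)(x_n - x_{n-1})/(f(x_n) - f(x_{n-1}))

Iteration 1:
  f(1.940000) = -9.458616
  f(3.050000) = 7.172625
  x_2 = 3.050000 - 7.172625×(3.050000 - 1.940000)/(7.172625 - (-9.458616))
       = 2.571286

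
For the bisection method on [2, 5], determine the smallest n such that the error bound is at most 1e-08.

We need (b-a)/2^n ≤ 1e-08
(5 - 2)/2^n ≤ 1e-08
3/2^n ≤ 1e-08
2^n ≥ 300000000
n ≥ log₂(300000000) = 28.16
n ≥ 29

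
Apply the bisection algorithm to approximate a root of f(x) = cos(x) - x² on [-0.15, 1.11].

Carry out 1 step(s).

f(x) = cos(x) - x²
Initial interval: [-0.15, 1.11]

Iteration 1:
  c_1 = (-0.150000 + 1.110000)/2 = 0.480000
  f(c_1) = f(0.480000) = 0.656595
  f(a) × f(c) ≥ 0, new interval: [0.480000, 1.110000]

After 1 iteration(s), the approximation is c_1 = 0.480000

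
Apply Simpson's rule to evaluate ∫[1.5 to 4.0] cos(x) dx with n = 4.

f(x) = cos(x)
a = 1.5, b = 4.0, n = 4
h = (b - a)/n = 0.625000

Simpson's rule: (h/3)[f(x₀) + 4f(x₁) + 2f(x₂) + ... + f(xₙ)]

x_0 = 1.5000, f(x_0) = 0.070737, coefficient = 1
x_1 = 2.1250, f(x_1) = -0.526266, coefficient = 4
x_2 = 2.7500, f(x_2) = -0.924302, coefficient = 2
x_3 = 3.3750, f(x_3) = -0.972884, coefficient = 4
x_4 = 4.0000, f(x_4) = -0.653644, coefficient = 1

I ≈ (0.625000/3) × -8.428112 = -1.755857
Exact value: -1.754297
Error: 0.001559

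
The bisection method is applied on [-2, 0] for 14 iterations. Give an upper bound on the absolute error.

Bisection error bound: |error| ≤ (b-a)/2^n
|error| ≤ (0 - (-2))/2^14 = 2/2^14
|error| ≤ 0.0001220703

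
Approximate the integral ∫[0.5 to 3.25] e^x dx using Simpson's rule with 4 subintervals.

f(x) = e^x
a = 0.5, b = 3.25, n = 4
h = (b - a)/n = 0.687500

Simpson's rule: (h/3)[f(x₀) + 4f(x₁) + 2f(x₂) + ... + f(xₙ)]

x_0 = 0.5000, f(x_0) = 1.648721, coefficient = 1
x_1 = 1.1875, f(x_1) = 3.278874, coefficient = 4
x_2 = 1.8750, f(x_2) = 6.520819, coefficient = 2
x_3 = 2.5625, f(x_3) = 12.968197, coefficient = 4
x_4 = 3.2500, f(x_4) = 25.790340, coefficient = 1

I ≈ (0.687500/3) × 105.468984 = 24.169975
Exact value: 24.141619
Error: 0.028357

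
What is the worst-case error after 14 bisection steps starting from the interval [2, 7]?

Bisection error bound: |error| ≤ (b-a)/2^n
|error| ≤ (7 - 2)/2^14 = 5/2^14
|error| ≤ 0.0003051758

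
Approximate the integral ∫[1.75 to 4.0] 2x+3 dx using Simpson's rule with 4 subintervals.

f(x) = 2x+3
a = 1.75, b = 4.0, n = 4
h = (b - a)/n = 0.562500

Simpson's rule: (h/3)[f(x₀) + 4f(x₁) + 2f(x₂) + ... + f(xₙ)]

x_0 = 1.7500, f(x_0) = 6.500000, coefficient = 1
x_1 = 2.3125, f(x_1) = 7.625000, coefficient = 4
x_2 = 2.8750, f(x_2) = 8.750000, coefficient = 2
x_3 = 3.4375, f(x_3) = 9.875000, coefficient = 4
x_4 = 4.0000, f(x_4) = 11.000000, coefficient = 1

I ≈ (0.562500/3) × 105.000000 = 19.687500
Exact value: 19.687500
Error: 0.000000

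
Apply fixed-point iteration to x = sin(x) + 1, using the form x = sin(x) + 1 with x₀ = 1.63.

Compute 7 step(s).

Equation: x = sin(x) + 1
Fixed-point form: x = sin(x) + 1
x₀ = 1.63

x_1 = g(1.630000) = 1.998248
x_2 = g(1.998248) = 1.910025
x_3 = g(1.910025) = 1.943012
x_4 = g(1.943012) = 1.931524
x_5 = g(1.931524) = 1.935640
x_6 = g(1.935640) = 1.934179
x_7 = g(1.934179) = 1.934700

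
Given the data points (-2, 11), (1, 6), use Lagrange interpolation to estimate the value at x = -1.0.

Lagrange interpolation formula:
P(x) = Σ yᵢ × Lᵢ(x)
where Lᵢ(x) = Π_{j≠i} (x - xⱼ)/(xᵢ - xⱼ)

L_0(-1.0) = (-1.0 - 1)/(-2 - 1) = 0.666667
L_1(-1.0) = (-1.0 - (-2))/(1 - (-2)) = 0.333333

P(-1.0) = 11×L_0(-1.0) + 6×L_1(-1.0)
P(-1.0) = 9.333333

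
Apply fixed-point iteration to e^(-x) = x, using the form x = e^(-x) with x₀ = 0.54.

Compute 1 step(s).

Equation: e^(-x) = x
Fixed-point form: x = e^(-x)
x₀ = 0.54

x_1 = g(0.540000) = 0.582748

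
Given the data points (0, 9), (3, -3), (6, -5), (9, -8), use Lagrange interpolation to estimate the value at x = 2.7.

Lagrange interpolation formula:
P(x) = Σ yᵢ × Lᵢ(x)
where Lᵢ(x) = Π_{j≠i} (x - xⱼ)/(xᵢ - xⱼ)

L_0(2.7) = (2.7 - 3)/(0 - 3) × (2.7 - 6)/(0 - 6) × (2.7 - 9)/(0 - 9) = 0.038500
L_1(2.7) = (2.7 - 0)/(3 - 0) × (2.7 - 6)/(3 - 6) × (2.7 - 9)/(3 - 9) = 1.039500
L_2(2.7) = (2.7 - 0)/(6 - 0) × (2.7 - 3)/(6 - 3) × (2.7 - 9)/(6 - 9) = -0.094500
L_3(2.7) = (2.7 - 0)/(9 - 0) × (2.7 - 3)/(9 - 3) × (2.7 - 6)/(9 - 6) = 0.016500

P(2.7) = 9×L_0(2.7) + (-3)×L_1(2.7) + (-5)×L_2(2.7) + (-8)×L_3(2.7)
P(2.7) = -2.431500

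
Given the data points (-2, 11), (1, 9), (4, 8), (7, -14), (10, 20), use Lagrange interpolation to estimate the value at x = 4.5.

Lagrange interpolation formula:
P(x) = Σ yᵢ × Lᵢ(x)
where Lᵢ(x) = Π_{j≠i} (x - xⱼ)/(xᵢ - xⱼ)

L_0(4.5) = (4.5 - 1)/(-2 - 1) × (4.5 - 4)/(-2 - 4) × (4.5 - 7)/(-2 - 7) × (4.5 - 10)/(-2 - 10) = 0.012378
L_1(4.5) = (4.5 - (-2))/(1 - (-2)) × (4.5 - 4)/(1 - 4) × (4.5 - 7)/(1 - 7) × (4.5 - 10)/(1 - 10) = -0.091950
L_2(4.5) = (4.5 - (-2))/(4 - (-2)) × (4.5 - 1)/(4 - 1) × (4.5 - 7)/(4 - 7) × (4.5 - 10)/(4 - 10) = 0.965471
L_3(4.5) = (4.5 - (-2))/(7 - (-2)) × (4.5 - 1)/(7 - 1) × (4.5 - 4)/(7 - 4) × (4.5 - 10)/(7 - 10) = 0.128729
L_4(4.5) = (4.5 - (-2))/(10 - (-2)) × (4.5 - 1)/(10 - 1) × (4.5 - 4)/(10 - 4) × (4.5 - 7)/(10 - 7) = -0.014628

P(4.5) = 11×L_0(4.5) + 9×L_1(4.5) + 8×L_2(4.5) + (-14)×L_3(4.5) + 20×L_4(4.5)
P(4.5) = 4.937596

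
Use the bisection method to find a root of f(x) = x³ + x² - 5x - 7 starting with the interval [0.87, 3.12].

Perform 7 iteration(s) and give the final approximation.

f(x) = x³ + x² - 5x - 7
Initial interval: [0.87, 3.12]

Iteration 1:
  c_1 = (0.870000 + 3.120000)/2 = 1.995000
  f(c_1) = f(1.995000) = -5.054825
  f(a) × f(c) ≥ 0, new interval: [1.995000, 3.120000]
Iteration 2:
  c_2 = (1.995000 + 3.120000)/2 = 2.557500
  f(c_2) = f(2.557500) = 3.481418
  f(a) × f(c) < 0, new interval: [1.995000, 2.557500]
Iteration 3:
  c_3 = (1.995000 + 2.557500)/2 = 2.276250
  f(c_3) = f(2.276250) = -1.405970
  f(a) × f(c) ≥ 0, new interval: [2.276250, 2.557500]
Iteration 4:
  c_4 = (2.276250 + 2.557500)/2 = 2.416875
  f(c_4) = f(2.416875) = 0.874565
  f(a) × f(c) < 0, new interval: [2.276250, 2.416875]
Iteration 5:
  c_5 = (2.276250 + 2.416875)/2 = 2.346563
  f(c_5) = f(2.346563) = -0.305449
  f(a) × f(c) ≥ 0, new interval: [2.346563, 2.416875]
Iteration 6:
  c_6 = (2.346563 + 2.416875)/2 = 2.381719
  f(c_6) = f(2.381719) = 0.274491
  f(a) × f(c) < 0, new interval: [2.346563, 2.381719]
Iteration 7:
  c_7 = (2.346563 + 2.381719)/2 = 2.364141
  f(c_7) = f(2.364141) = -0.017980
  f(a) × f(c) ≥ 0, new interval: [2.364141, 2.381719]

After 7 iteration(s), the approximation is c_7 = 2.364141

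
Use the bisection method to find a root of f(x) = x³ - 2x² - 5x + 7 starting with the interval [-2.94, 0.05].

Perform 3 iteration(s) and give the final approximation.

f(x) = x³ - 2x² - 5x + 7
Initial interval: [-2.94, 0.05]

Iteration 1:
  c_1 = (-2.940000 + 0.050000)/2 = -1.445000
  f(c_1) = f(-1.445000) = 7.031754
  f(a) × f(c) < 0, new interval: [-2.940000, -1.445000]
Iteration 2:
  c_2 = (-2.940000 + (-1.445000))/2 = -2.192500
  f(c_2) = f(-2.192500) = -2.191083
  f(a) × f(c) ≥ 0, new interval: [-2.192500, -1.445000]
Iteration 3:
  c_3 = (-2.192500 + (-1.445000))/2 = -1.818750
  f(c_3) = f(-1.818750) = 3.461892
  f(a) × f(c) < 0, new interval: [-2.192500, -1.818750]

After 3 iteration(s), the approximation is c_3 = -1.818750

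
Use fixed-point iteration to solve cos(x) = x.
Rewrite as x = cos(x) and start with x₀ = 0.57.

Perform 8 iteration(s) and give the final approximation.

Equation: cos(x) = x
Fixed-point form: x = cos(x)
x₀ = 0.57

x_1 = g(0.570000) = 0.841901
x_2 = g(0.841901) = 0.666046
x_3 = g(0.666046) = 0.786271
x_4 = g(0.786271) = 0.706489
x_5 = g(0.706489) = 0.760646
x_6 = g(0.760646) = 0.724391
x_7 = g(0.724391) = 0.748903
x_8 = g(0.748903) = 0.732436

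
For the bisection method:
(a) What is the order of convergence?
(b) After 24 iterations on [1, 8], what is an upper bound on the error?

(a) Bisection has linear (order 1) convergence; the error is halved each step.

(b) Error bound = (b-a)/2^n = (8 - 1)/2^{24}
    = 7/2^{24}

(a) 1 (linear); (b) error ≤ 4.17e-07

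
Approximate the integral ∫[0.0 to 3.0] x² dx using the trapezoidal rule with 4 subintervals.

f(x) = x²
a = 0.0, b = 3.0, n = 4
h = (b - a)/n = 0.750000

Trapezoidal rule: (h/2)[f(x₀) + 2f(x₁) + 2f(x₂) + ... + f(xₙ)]

x_0 = 0.0000, f(x_0) = 0.000000, coefficient = 1
x_1 = 0.7500, f(x_1) = 0.562500, coefficient = 2
x_2 = 1.5000, f(x_2) = 2.250000, coefficient = 2
x_3 = 2.2500, f(x_3) = 5.062500, coefficient = 2
x_4 = 3.0000, f(x_4) = 9.000000, coefficient = 1

I ≈ (0.750000/2) × 24.750000 = 9.281250
Exact value: 9.000000
Error: 0.281250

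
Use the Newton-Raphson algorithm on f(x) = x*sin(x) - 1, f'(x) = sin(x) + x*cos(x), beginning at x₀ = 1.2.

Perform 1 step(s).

f(x) = x*sin(x) - 1
f'(x) = sin(x) + x*cos(x)
x₀ = 1.2

Newton-Raphson formula: x_{n+1} = x_n - f(x_n)/f'(x_n)

Iteration 1:
  f(1.200000) = 0.118447
  f'(1.200000) = 1.366868
  x_1 = 1.200000 - 0.118447/1.366868 = 1.113344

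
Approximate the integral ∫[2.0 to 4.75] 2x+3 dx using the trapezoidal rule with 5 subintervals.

f(x) = 2x+3
a = 2.0, b = 4.75, n = 5
h = (b - a)/n = 0.550000

Trapezoidal rule: (h/2)[f(x₀) + 2f(x₁) + 2f(x₂) + ... + f(xₙ)]

x_0 = 2.0000, f(x_0) = 7.000000, coefficient = 1
x_1 = 2.5500, f(x_1) = 8.100000, coefficient = 2
x_2 = 3.1000, f(x_2) = 9.200000, coefficient = 2
x_3 = 3.6500, f(x_3) = 10.300000, coefficient = 2
x_4 = 4.2000, f(x_4) = 11.400000, coefficient = 2
x_5 = 4.7500, f(x_5) = 12.500000, coefficient = 1

I ≈ (0.550000/2) × 97.500000 = 26.812500
Exact value: 26.812500
Error: 0.000000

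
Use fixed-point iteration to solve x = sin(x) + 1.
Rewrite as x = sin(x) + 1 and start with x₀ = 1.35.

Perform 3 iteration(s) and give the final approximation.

Equation: x = sin(x) + 1
Fixed-point form: x = sin(x) + 1
x₀ = 1.35

x_1 = g(1.350000) = 1.975723
x_2 = g(1.975723) = 1.919131
x_3 = g(1.919131) = 1.939942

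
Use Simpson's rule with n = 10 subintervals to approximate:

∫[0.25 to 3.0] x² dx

f(x) = x²
a = 0.25, b = 3.0, n = 10
h = (b - a)/n = 0.275000

Simpson's rule: (h/3)[f(x₀) + 4f(x₁) + 2f(x₂) + ... + f(xₙ)]

x_0 = 0.2500, f(x_0) = 0.062500, coefficient = 1
x_1 = 0.5250, f(x_1) = 0.275625, coefficient = 4
x_2 = 0.8000, f(x_2) = 0.640000, coefficient = 2
x_3 = 1.0750, f(x_3) = 1.155625, coefficient = 4
x_4 = 1.3500, f(x_4) = 1.822500, coefficient = 2
x_5 = 1.6250, f(x_5) = 2.640625, coefficient = 4
x_6 = 1.9000, f(x_6) = 3.610000, coefficient = 2
x_7 = 2.1750, f(x_7) = 4.730625, coefficient = 4
x_8 = 2.4500, f(x_8) = 6.002500, coefficient = 2
x_9 = 2.7250, f(x_9) = 7.425625, coefficient = 4
x_10 = 3.0000, f(x_10) = 9.000000, coefficient = 1

I ≈ (0.275000/3) × 98.125000 = 8.994792
Exact value: 8.994792
Error: 0.000000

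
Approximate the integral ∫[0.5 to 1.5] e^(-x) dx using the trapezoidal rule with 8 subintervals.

f(x) = e^(-x)
a = 0.5, b = 1.5, n = 8
h = (b - a)/n = 0.125000

Trapezoidal rule: (h/2)[f(x₀) + 2f(x₁) + 2f(x₂) + ... + f(xₙ)]

x_0 = 0.5000, f(x_0) = 0.606531, coefficient = 1
x_1 = 0.6250, f(x_1) = 0.535261, coefficient = 2
x_2 = 0.7500, f(x_2) = 0.472367, coefficient = 2
x_3 = 0.8750, f(x_3) = 0.416862, coefficient = 2
x_4 = 1.0000, f(x_4) = 0.367879, coefficient = 2
x_5 = 1.1250, f(x_5) = 0.324652, coefficient = 2
x_6 = 1.2500, f(x_6) = 0.286505, coefficient = 2
x_7 = 1.3750, f(x_7) = 0.252840, coefficient = 2
x_8 = 1.5000, f(x_8) = 0.223130, coefficient = 1

I ≈ (0.125000/2) × 6.142393 = 0.383900
Exact value: 0.383400
Error: 0.000499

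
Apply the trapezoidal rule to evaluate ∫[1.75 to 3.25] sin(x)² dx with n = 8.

f(x) = sin(x)²
a = 1.75, b = 3.25, n = 8
h = (b - a)/n = 0.187500

Trapezoidal rule: (h/2)[f(x₀) + 2f(x₁) + 2f(x₂) + ... + f(xₙ)]

x_0 = 1.7500, f(x_0) = 0.968228, coefficient = 1
x_1 = 1.9375, f(x_1) = 0.871449, coefficient = 2
x_2 = 2.1250, f(x_2) = 0.723044, coefficient = 2
x_3 = 2.3125, f(x_3) = 0.543639, coefficient = 2
x_4 = 2.5000, f(x_4) = 0.358169, coefficient = 2
x_5 = 2.6875, f(x_5) = 0.192411, coefficient = 2
x_6 = 2.8750, f(x_6) = 0.069404, coefficient = 2
x_7 = 3.0625, f(x_7) = 0.006243, coefficient = 2
x_8 = 3.2500, f(x_8) = 0.011706, coefficient = 1

I ≈ (0.187500/2) × 6.508651 = 0.610186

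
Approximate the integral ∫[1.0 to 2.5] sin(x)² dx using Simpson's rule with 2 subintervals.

f(x) = sin(x)²
a = 1.0, b = 2.5, n = 2
h = (b - a)/n = 0.750000

Simpson's rule: (h/3)[f(x₀) + 4f(x₁) + 2f(x₂) + ... + f(xₙ)]

x_0 = 1.0000, f(x_0) = 0.708073, coefficient = 1
x_1 = 1.7500, f(x_1) = 0.968228, coefficient = 4
x_2 = 2.5000, f(x_2) = 0.358169, coefficient = 1

I ≈ (0.750000/3) × 4.939156 = 1.234789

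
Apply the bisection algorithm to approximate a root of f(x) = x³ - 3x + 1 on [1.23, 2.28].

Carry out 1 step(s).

f(x) = x³ - 3x + 1
Initial interval: [1.23, 2.28]

Iteration 1:
  c_1 = (1.230000 + 2.280000)/2 = 1.755000
  f(c_1) = f(1.755000) = 1.140444
  f(a) × f(c) < 0, new interval: [1.230000, 1.755000]

After 1 iteration(s), the approximation is c_1 = 1.755000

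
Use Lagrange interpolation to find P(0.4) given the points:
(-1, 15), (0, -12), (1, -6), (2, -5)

Lagrange interpolation formula:
P(x) = Σ yᵢ × Lᵢ(x)
where Lᵢ(x) = Π_{j≠i} (x - xⱼ)/(xᵢ - xⱼ)

L_0(0.4) = (0.4 - 0)/(-1 - 0) × (0.4 - 1)/(-1 - 1) × (0.4 - 2)/(-1 - 2) = -0.064000
L_1(0.4) = (0.4 - (-1))/(0 - (-1)) × (0.4 - 1)/(0 - 1) × (0.4 - 2)/(0 - 2) = 0.672000
L_2(0.4) = (0.4 - (-1))/(1 - (-1)) × (0.4 - 0)/(1 - 0) × (0.4 - 2)/(1 - 2) = 0.448000
L_3(0.4) = (0.4 - (-1))/(2 - (-1)) × (0.4 - 0)/(2 - 0) × (0.4 - 1)/(2 - 1) = -0.056000

P(0.4) = 15×L_0(0.4) + (-12)×L_1(0.4) + (-6)×L_2(0.4) + (-5)×L_3(0.4)
P(0.4) = -11.432000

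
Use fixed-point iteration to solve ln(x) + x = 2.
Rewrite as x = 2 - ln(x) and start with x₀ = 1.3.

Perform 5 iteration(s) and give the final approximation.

Equation: ln(x) + x = 2
Fixed-point form: x = 2 - ln(x)
x₀ = 1.3

x_1 = g(1.300000) = 1.737636
x_2 = g(1.737636) = 1.447475
x_3 = g(1.447475) = 1.630180
x_4 = g(1.630180) = 1.511310
x_5 = g(1.511310) = 1.587023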